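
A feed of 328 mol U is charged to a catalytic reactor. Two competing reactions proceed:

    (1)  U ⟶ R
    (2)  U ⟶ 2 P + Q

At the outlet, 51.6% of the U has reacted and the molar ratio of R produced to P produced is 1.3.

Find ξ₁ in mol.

Conversion of U: U consumed = 0.516 × 328 = 169.2 mol = 1ξ₁ + 1ξ₂.
Selectivity: 1ξ₁ / (2ξ₂) = 1.3 → ξ₁ = 2.6 ξ₂.
Substitute: (1·2.6 + 1) ξ₂ = 169.2 → ξ₂ = 47.01 mol, ξ₁ = 122.2 mol.
Outlet amounts (n = n₀ + Σ ν·ξ):
  U: 328 − 1(122.2) − 1(47.01) = 158.8
  R: 0 + 1(122.2) = 122.2
  P: 0 + 2(47.01) = 94.03
  Q: 0 + 1(47.01) = 47.01

ξ₁ = 122 mol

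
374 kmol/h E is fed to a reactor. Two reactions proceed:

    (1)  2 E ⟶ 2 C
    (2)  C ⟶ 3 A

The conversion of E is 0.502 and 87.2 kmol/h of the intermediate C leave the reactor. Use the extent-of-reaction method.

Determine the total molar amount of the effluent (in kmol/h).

Conversion of E: E consumed = 2ξ₁ = 0.502 × 374 → ξ₁ = 93.87 kmol/h.
C balance: n_C = 0 + 2ξ₁ − 1ξ₂ = 87.2 → ξ₂ = (2·93.87 − 87.2)/1 = 100.5 kmol/h.
Outlet amounts (n = n₀ + Σ ν·ξ):
  E: 374 − 2(93.87) = 186.3
  C: 0 + 2(93.87) − 1(100.5) = 87.2
  A: 0 + 3(100.5) = 301.6
Total out = 186.3 + 87.2 + 301.6 = 575.1 kmol/h.

575 kmol/h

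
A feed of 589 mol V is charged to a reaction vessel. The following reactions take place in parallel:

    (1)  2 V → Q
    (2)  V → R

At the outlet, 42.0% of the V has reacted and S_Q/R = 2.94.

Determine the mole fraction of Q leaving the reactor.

0.219

Conversion of V: V consumed = 0.42 × 589 = 247.4 mol = 2ξ₁ + 1ξ₂.
Selectivity: 1ξ₁ / (1ξ₂) = 2.94 → ξ₁ = 2.94 ξ₂.
Substitute: (2·2.94 + 1) ξ₂ = 247.4 → ξ₂ = 35.96 mol, ξ₁ = 105.7 mol.
Outlet amounts (n = n₀ + Σ ν·ξ):
  V: 589 − 2(105.7) − 1(35.96) = 341.6
  Q: 0 + 1(105.7) = 105.7
  R: 0 + 1(35.96) = 35.96
Total out = 483.3 mol; y_Q = 105.7 / 483.3 = 0.2187.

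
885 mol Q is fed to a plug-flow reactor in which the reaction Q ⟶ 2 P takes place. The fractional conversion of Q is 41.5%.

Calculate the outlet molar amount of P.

Q reacted = 0.415 × 885 = 367.3 mol; ν_Q = −1, so ξ = 367.3/1 = 367.3 mol.
Outlet amounts (n = n₀ + ν ξ):
  Q: 885 − 1(367.3) = 517.7
  P: 0 + 2(367.3) = 734.5

735 mol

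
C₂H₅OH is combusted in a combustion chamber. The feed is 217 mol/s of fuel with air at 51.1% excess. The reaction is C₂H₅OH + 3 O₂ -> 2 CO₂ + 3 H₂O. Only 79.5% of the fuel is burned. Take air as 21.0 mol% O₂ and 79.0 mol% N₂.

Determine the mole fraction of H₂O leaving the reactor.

Stoichiometric O₂ = 3 × 217 = 651 mol/s; O₂ fed = 651 × 1.511 = 983.7 mol/s.
N₂ fed = 983.7 × 79/21 = 3700 mol/s.
Fuel reacted = 0.795 × 217 → ξ = 172.5 mol/s.
Outlet (n = n₀ + ν ξ):
  C₂H₅OH: 217 − 1(172.5) = 44.48
  O₂: 983.7 − 3(172.5) = 466.1
  N₂: 3700 (inert)
  CO₂: 0 + 2(172.5) = 345
  H₂O: 0 + 3(172.5) = 517.5
Total out = 5074 mol/s; y_H₂O = 517.5 / 5074 = 0.102.

0.102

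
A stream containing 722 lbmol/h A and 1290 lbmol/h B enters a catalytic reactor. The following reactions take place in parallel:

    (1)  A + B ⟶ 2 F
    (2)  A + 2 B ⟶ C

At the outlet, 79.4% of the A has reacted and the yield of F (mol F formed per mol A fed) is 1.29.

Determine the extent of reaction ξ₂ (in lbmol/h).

Yield of F: 2ξ₁ / 722 = 1.29 → ξ₁ = 465.7 lbmol/h.
Conversion of A: 1ξ₁ + 1ξ₂ = 0.794 × 722 = 573.3 → ξ₂ = 107.6 lbmol/h.
Outlet amounts (n = n₀ + Σ ν·ξ):
  A: 722 − 1(465.7) − 1(107.6) = 148.7
  B: 1290 − 1(465.7) − 2(107.6) = 609.2
  F: 0 + 2(465.7) = 931.4
  C: 0 + 1(107.6) = 107.6

ξ₂ = 108 lbmol/h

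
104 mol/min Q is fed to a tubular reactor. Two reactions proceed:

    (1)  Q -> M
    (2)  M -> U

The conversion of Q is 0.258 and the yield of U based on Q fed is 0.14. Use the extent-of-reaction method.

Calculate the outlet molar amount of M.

Conversion of Q: Q consumed = 1ξ₁ = 0.258 × 104 → ξ₁ = 26.83 mol/min.
Yield of U: 1ξ₂ / 104 = 0.14 → ξ₂ = 14.56 mol/min.
Outlet amounts (n = n₀ + Σ ν·ξ):
  Q: 104 − 1(26.83) = 77.17
  M: 0 + 1(26.83) − 1(14.56) = 12.27
  U: 0 + 1(14.56) = 14.56

12.3 mol/min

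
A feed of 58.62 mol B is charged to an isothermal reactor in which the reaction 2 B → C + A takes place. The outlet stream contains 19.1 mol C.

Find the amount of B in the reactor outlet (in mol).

20.4 mol

For C: n = n₀ + 1ξ → 19.1 = 0 + 1ξ, giving ξ = 19.1 mol.
Outlet amounts (n = n₀ + ν ξ):
  B: 58.62 − 2(19.1) = 20.42
  C: 0 + 1(19.1) = 19.1
  A: 0 + 1(19.1) = 19.1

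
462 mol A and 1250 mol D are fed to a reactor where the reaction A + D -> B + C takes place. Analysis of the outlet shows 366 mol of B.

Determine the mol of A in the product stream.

96 mol

For B: n = n₀ + 1ξ → 366 = 0 + 1ξ, giving ξ = 366 mol.
Outlet amounts (n = n₀ + ν ξ):
  A: 462 − 1(366) = 96
  D: 1250 − 1(366) = 884
  B: 0 + 1(366) = 366
  C: 0 + 1(366) = 366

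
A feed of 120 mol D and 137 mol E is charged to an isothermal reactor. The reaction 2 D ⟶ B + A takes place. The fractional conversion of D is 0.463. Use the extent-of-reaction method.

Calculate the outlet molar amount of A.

27.8 mol

D reacted = 0.463 × 120 = 55.56 mol; ν_D = −2, so ξ = 55.56/2 = 27.78 mol.
Outlet amounts (n = n₀ + ν ξ):
  D: 120 − 2(27.78) = 64.44
  B: 0 + 1(27.78) = 27.78
  A: 0 + 1(27.78) = 27.78
  E: 137 (inert)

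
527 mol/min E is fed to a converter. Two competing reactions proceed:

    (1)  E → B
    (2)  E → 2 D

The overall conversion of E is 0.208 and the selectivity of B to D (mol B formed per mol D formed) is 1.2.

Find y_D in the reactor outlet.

0.115

Conversion of E: E consumed = 0.208 × 527 = 109.6 mol/min = 1ξ₁ + 1ξ₂.
Selectivity: 1ξ₁ / (2ξ₂) = 1.2 → ξ₁ = 2.4 ξ₂.
Substitute: (1·2.4 + 1) ξ₂ = 109.6 → ξ₂ = 32.24 mol/min, ξ₁ = 77.38 mol/min.
Outlet amounts (n = n₀ + Σ ν·ξ):
  E: 527 − 1(77.38) − 1(32.24) = 417.4
  B: 0 + 1(77.38) = 77.38
  D: 0 + 2(32.24) = 64.48
Total out = 559.2 mol/min; y_D = 64.48 / 559.2 = 0.1153.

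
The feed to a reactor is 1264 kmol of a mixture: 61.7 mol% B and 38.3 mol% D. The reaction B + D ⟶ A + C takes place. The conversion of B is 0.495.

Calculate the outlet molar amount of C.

B reacted = 0.495 × 779.9 = 386 kmol; ν_B = −1, so ξ = 386/1 = 386 kmol.
Outlet amounts (n = n₀ + ν ξ):
  B: 779.9 − 1(386) = 393.8
  D: 484.1 − 1(386) = 98.07
  A: 0 + 1(386) = 386
  C: 0 + 1(386) = 386

386 kmol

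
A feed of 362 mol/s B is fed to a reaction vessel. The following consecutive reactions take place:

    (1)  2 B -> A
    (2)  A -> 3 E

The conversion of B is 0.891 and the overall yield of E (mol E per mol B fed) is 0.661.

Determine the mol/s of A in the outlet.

81.5 mol/s

Conversion of B: B consumed = 2ξ₁ = 0.891 × 362 → ξ₁ = 161.3 mol/s.
Yield of E: 3ξ₂ / 362 = 0.661 → ξ₂ = 79.76 mol/s.
Outlet amounts (n = n₀ + Σ ν·ξ):
  B: 362 − 2(161.3) = 39.46
  A: 0 + 1(161.3) − 1(79.76) = 81.51
  E: 0 + 3(79.76) = 239.3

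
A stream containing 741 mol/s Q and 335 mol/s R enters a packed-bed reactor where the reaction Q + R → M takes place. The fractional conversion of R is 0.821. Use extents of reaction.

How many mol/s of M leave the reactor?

275 mol/s

R reacted = 0.821 × 335 = 275 mol/s; ν_R = −1, so ξ = 275/1 = 275 mol/s.
Outlet amounts (n = n₀ + ν ξ):
  Q: 741 − 1(275) = 466
  R: 335 − 1(275) = 59.97
  M: 0 + 1(275) = 275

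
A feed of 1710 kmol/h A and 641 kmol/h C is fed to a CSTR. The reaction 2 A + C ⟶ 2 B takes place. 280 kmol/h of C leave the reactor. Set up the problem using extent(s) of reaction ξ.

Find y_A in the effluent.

0.496

For C: n = n₀ − 1ξ → 280 = 641 − 1ξ, giving ξ = 361 kmol/h.
Outlet amounts (n = n₀ + ν ξ):
  A: 1710 − 2(361) = 988
  C: 641 − 1(361) = 280
  B: 0 + 2(361) = 722
Total out = 1990 kmol/h; y_A = 988 / 1990 = 0.4965.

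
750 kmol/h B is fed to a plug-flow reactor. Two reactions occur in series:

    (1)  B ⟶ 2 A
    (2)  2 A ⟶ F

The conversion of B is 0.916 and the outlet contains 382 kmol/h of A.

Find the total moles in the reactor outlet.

Conversion of B: B consumed = 1ξ₁ = 0.916 × 750 → ξ₁ = 687 kmol/h.
A balance: n_A = 0 + 2ξ₁ − 2ξ₂ = 382 → ξ₂ = (2·687 − 382)/2 = 496 kmol/h.
Outlet amounts (n = n₀ + Σ ν·ξ):
  B: 750 − 1(687) = 63
  A: 0 + 2(687) − 2(496) = 382
  F: 0 + 1(496) = 496
Total out = 63 + 382 + 496 = 941 kmol/h.

941 kmol/h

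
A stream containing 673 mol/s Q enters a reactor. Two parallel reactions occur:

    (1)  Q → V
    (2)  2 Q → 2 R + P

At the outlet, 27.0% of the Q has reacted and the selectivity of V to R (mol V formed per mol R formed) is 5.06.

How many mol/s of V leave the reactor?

152 mol/s

Conversion of Q: Q consumed = 0.27 × 673 = 181.7 mol/s = 1ξ₁ + 2ξ₂.
Selectivity: 1ξ₁ / (2ξ₂) = 5.06 → ξ₁ = 10.12 ξ₂.
Substitute: (1·10.12 + 2) ξ₂ = 181.7 → ξ₂ = 14.99 mol/s, ξ₁ = 151.7 mol/s.
Outlet amounts (n = n₀ + Σ ν·ξ):
  Q: 673 − 1(151.7) − 2(14.99) = 491.3
  V: 0 + 1(151.7) = 151.7
  R: 0 + 2(14.99) = 29.99
  P: 0 + 1(14.99) = 14.99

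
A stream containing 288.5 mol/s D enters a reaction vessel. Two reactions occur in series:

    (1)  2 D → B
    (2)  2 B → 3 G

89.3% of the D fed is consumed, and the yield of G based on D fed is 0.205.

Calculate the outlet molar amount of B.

89.4 mol/s

Conversion of D: D consumed = 2ξ₁ = 0.893 × 288.5 → ξ₁ = 128.8 mol/s.
Yield of G: 3ξ₂ / 288.5 = 0.205 → ξ₂ = 19.71 mol/s.
Outlet amounts (n = n₀ + Σ ν·ξ):
  D: 288.5 − 2(128.8) = 30.87
  B: 0 + 1(128.8) − 2(19.71) = 89.39
  G: 0 + 3(19.71) = 59.14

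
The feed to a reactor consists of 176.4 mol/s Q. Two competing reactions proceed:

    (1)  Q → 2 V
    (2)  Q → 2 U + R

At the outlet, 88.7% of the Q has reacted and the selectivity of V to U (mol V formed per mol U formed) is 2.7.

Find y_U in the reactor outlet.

0.225

Conversion of Q: Q consumed = 0.887 × 176.4 = 156.5 mol/s = 1ξ₁ + 1ξ₂.
Selectivity: 2ξ₁ / (2ξ₂) = 2.7 → ξ₁ = 2.7 ξ₂.
Substitute: (1·2.7 + 1) ξ₂ = 156.5 → ξ₂ = 42.29 mol/s, ξ₁ = 114.2 mol/s.
Outlet amounts (n = n₀ + Σ ν·ξ):
  Q: 176.4 − 1(114.2) − 1(42.29) = 19.93
  V: 0 + 2(114.2) = 228.4
  U: 0 + 2(42.29) = 84.58
  R: 0 + 1(42.29) = 42.29
Total out = 375.2 mol/s; y_U = 84.58 / 375.2 = 0.2254.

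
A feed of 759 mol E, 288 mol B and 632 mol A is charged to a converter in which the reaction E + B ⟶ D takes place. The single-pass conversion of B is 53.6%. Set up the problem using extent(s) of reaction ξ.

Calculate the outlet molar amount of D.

154 mol

B reacted = 0.536 × 288 = 154.4 mol; ν_B = −1, so ξ = 154.4/1 = 154.4 mol.
Outlet amounts (n = n₀ + ν ξ):
  E: 759 − 1(154.4) = 604.6
  B: 288 − 1(154.4) = 133.6
  D: 0 + 1(154.4) = 154.4
  A: 632 (inert)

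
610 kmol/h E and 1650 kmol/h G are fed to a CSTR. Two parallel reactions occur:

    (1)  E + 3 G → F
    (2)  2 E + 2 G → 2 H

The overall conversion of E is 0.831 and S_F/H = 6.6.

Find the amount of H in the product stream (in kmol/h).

66.7 kmol/h

Conversion of E: E consumed = 0.831 × 610 = 506.9 kmol/h = 1ξ₁ + 2ξ₂.
Selectivity: 1ξ₁ / (2ξ₂) = 6.6 → ξ₁ = 13.2 ξ₂.
Substitute: (1·13.2 + 2) ξ₂ = 506.9 → ξ₂ = 33.35 kmol/h, ξ₁ = 440.2 kmol/h.
Outlet amounts (n = n₀ + Σ ν·ξ):
  E: 610 − 1(440.2) − 2(33.35) = 103.1
  G: 1650 − 3(440.2) − 2(33.35) = 262.7
  F: 0 + 1(440.2) = 440.2
  H: 0 + 2(33.35) = 66.7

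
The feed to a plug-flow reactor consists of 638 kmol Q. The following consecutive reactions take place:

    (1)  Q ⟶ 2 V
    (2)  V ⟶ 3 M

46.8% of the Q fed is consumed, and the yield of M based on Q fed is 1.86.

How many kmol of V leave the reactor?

Conversion of Q: Q consumed = 1ξ₁ = 0.468 × 638 → ξ₁ = 298.6 kmol.
Yield of M: 3ξ₂ / 638 = 1.86 → ξ₂ = 395.6 kmol.
Outlet amounts (n = n₀ + Σ ν·ξ):
  Q: 638 − 1(298.6) = 339.4
  V: 0 + 2(298.6) − 1(395.6) = 201.6
  M: 0 + 3(395.6) = 1187

202 kmol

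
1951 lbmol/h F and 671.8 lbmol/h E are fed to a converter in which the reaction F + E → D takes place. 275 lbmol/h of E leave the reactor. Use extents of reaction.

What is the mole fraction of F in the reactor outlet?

For E: n = n₀ − 1ξ → 275 = 671.8 − 1ξ, giving ξ = 396.8 lbmol/h.
Outlet amounts (n = n₀ + ν ξ):
  F: 1951 − 1(396.8) = 1554
  E: 671.8 − 1(396.8) = 275
  D: 0 + 1(396.8) = 396.8
Total out = 2226 lbmol/h; y_F = 1554 / 2226 = 0.6982.

0.698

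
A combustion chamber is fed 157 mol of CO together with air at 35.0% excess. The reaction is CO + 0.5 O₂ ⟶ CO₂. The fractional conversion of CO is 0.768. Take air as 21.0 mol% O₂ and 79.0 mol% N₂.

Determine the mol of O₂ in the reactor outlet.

45.7 mol

Stoichiometric O₂ = 0.5 × 157 = 78.5 mol; O₂ fed = 78.5 × 1.350 = 106 mol.
N₂ fed = 106 × 79/21 = 398.7 mol.
Fuel reacted = 0.768 × 157 → ξ = 120.6 mol.
Outlet (n = n₀ + ν ξ):
  CO: 157 − 1(120.6) = 36.42
  O₂: 106 − 0.5(120.6) = 45.69
  N₂: 398.7 (inert)
  CO₂: 0 + 1(120.6) = 120.6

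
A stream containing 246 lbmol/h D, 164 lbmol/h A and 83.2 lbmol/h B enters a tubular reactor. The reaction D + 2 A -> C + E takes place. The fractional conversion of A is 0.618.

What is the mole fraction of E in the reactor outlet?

A reacted = 0.618 × 164 = 101.4 lbmol/h; ν_A = −2, so ξ = 101.4/2 = 50.68 lbmol/h.
Outlet amounts (n = n₀ + ν ξ):
  D: 246 − 1(50.68) = 195.3
  A: 164 − 2(50.68) = 62.65
  C: 0 + 1(50.68) = 50.68
  E: 0 + 1(50.68) = 50.68
  B: 83.2 (inert)
Total out = 442.5 lbmol/h; y_E = 50.68 / 442.5 = 0.1145.

0.115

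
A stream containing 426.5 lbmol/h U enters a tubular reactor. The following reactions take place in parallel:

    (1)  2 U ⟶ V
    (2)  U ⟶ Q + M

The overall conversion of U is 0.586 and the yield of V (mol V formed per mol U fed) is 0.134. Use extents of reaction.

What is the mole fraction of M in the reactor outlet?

Yield of V: 1ξ₁ / 426.5 = 0.134 → ξ₁ = 57.15 lbmol/h.
Conversion of U: 2ξ₁ + 1ξ₂ = 0.586 × 426.5 = 249.9 → ξ₂ = 135.6 lbmol/h.
Outlet amounts (n = n₀ + Σ ν·ξ):
  U: 426.5 − 2(57.15) − 1(135.6) = 176.6
  V: 0 + 1(57.15) = 57.15
  Q: 0 + 1(135.6) = 135.6
  M: 0 + 1(135.6) = 135.6
Total out = 505 lbmol/h; y_M = 135.6 / 505 = 0.2686.

0.269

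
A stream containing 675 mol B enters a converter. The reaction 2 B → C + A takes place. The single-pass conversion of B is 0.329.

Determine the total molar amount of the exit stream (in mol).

B reacted = 0.329 × 675 = 222.1 mol; ν_B = −2, so ξ = 222.1/2 = 111 mol.
Outlet amounts (n = n₀ + ν ξ):
  B: 675 − 2(111) = 452.9
  C: 0 + 1(111) = 111
  A: 0 + 1(111) = 111
Total out = 452.9 + 111 + 111 = 675 mol.

675 mol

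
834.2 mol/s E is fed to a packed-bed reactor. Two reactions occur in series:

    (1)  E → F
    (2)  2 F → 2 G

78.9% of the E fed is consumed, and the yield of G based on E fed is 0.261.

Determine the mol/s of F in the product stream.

Conversion of E: E consumed = 1ξ₁ = 0.789 × 834.2 → ξ₁ = 658.2 mol/s.
Yield of G: 2ξ₂ / 834.2 = 0.261 → ξ₂ = 108.9 mol/s.
Outlet amounts (n = n₀ + Σ ν·ξ):
  E: 834.2 − 1(658.2) = 176
  F: 0 + 1(658.2) − 2(108.9) = 440.5
  G: 0 + 2(108.9) = 217.7

440 mol/s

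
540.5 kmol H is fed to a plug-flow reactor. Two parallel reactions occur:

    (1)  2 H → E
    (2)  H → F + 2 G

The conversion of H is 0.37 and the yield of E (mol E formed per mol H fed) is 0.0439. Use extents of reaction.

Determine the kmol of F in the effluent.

Yield of E: 1ξ₁ / 540.5 = 0.0439 → ξ₁ = 23.73 kmol.
Conversion of H: 2ξ₁ + 1ξ₂ = 0.37 × 540.5 = 200 → ξ₂ = 152.5 kmol.
Outlet amounts (n = n₀ + Σ ν·ξ):
  H: 540.5 − 2(23.73) − 1(152.5) = 340.5
  E: 0 + 1(23.73) = 23.73
  F: 0 + 1(152.5) = 152.5
  G: 0 + 2(152.5) = 305.1

153 kmol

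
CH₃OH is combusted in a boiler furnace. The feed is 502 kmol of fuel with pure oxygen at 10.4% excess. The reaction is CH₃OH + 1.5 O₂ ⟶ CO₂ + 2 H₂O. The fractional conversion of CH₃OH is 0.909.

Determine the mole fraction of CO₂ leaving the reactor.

0.292

Stoichiometric O₂ = 1.5 × 502 = 753 kmol; O₂ fed = 753 × 1.104 = 831.3 kmol.
Fuel reacted = 0.909 × 502 → ξ = 456.3 kmol.
Outlet (n = n₀ + ν ξ):
  CH₃OH: 502 − 1(456.3) = 45.68
  O₂: 831.3 − 1.5(456.3) = 146.8
  CO₂: 0 + 1(456.3) = 456.3
  H₂O: 0 + 2(456.3) = 912.6
Total out = 1561 kmol; y_CO₂ = 456.3 / 1561 = 0.2922.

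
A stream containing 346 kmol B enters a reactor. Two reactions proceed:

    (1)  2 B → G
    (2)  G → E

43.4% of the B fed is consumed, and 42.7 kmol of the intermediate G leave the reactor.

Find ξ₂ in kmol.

ξ₂ = 32.4 kmol

Conversion of B: B consumed = 2ξ₁ = 0.434 × 346 → ξ₁ = 75.08 kmol.
G balance: n_G = 0 + 1ξ₁ − 1ξ₂ = 42.7 → ξ₂ = (1·75.08 − 42.7)/1 = 32.38 kmol.
Outlet amounts (n = n₀ + Σ ν·ξ):
  B: 346 − 2(75.08) = 195.8
  G: 0 + 1(75.08) − 1(32.38) = 42.7
  E: 0 + 1(32.38) = 32.38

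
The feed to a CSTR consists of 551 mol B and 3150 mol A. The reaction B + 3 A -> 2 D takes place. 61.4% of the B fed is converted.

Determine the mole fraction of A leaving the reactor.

0.706

B reacted = 0.614 × 551 = 338.3 mol; ν_B = −1, so ξ = 338.3/1 = 338.3 mol.
Outlet amounts (n = n₀ + ν ξ):
  B: 551 − 1(338.3) = 212.7
  A: 3150 − 3(338.3) = 2135
  D: 0 + 2(338.3) = 676.6
Total out = 3024 mol; y_A = 2135 / 3024 = 0.706.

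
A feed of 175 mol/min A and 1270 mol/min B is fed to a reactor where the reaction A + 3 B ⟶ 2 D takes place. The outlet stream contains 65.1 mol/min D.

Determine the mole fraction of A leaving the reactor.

For D: n = n₀ + 2ξ → 65.1 = 0 + 2ξ, giving ξ = 32.55 mol/min.
Outlet amounts (n = n₀ + ν ξ):
  A: 175 − 1(32.55) = 142.4
  B: 1270 − 3(32.55) = 1172
  D: 0 + 2(32.55) = 65.1
Total out = 1380 mol/min; y_A = 142.4 / 1380 = 0.1032.

0.103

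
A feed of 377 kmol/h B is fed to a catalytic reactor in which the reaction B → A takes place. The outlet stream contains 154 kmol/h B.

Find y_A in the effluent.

0.592

For B: n = n₀ − 1ξ → 154 = 377 − 1ξ, giving ξ = 223 kmol/h.
Outlet amounts (n = n₀ + ν ξ):
  B: 377 − 1(223) = 154
  A: 0 + 1(223) = 223
Total out = 377 kmol/h; y_A = 223 / 377 = 0.5915.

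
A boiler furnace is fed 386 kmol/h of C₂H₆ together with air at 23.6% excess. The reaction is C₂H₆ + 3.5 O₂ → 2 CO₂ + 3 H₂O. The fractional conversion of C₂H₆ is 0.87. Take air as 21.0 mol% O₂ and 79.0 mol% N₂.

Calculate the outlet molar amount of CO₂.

Stoichiometric O₂ = 3.5 × 386 = 1351 kmol/h; O₂ fed = 1351 × 1.236 = 1670 kmol/h.
N₂ fed = 1670 × 79/21 = 6282 kmol/h.
Fuel reacted = 0.87 × 386 → ξ = 335.8 kmol/h.
Outlet (n = n₀ + ν ξ):
  C₂H₆: 386 − 1(335.8) = 50.18
  O₂: 1670 − 3.5(335.8) = 494.5
  N₂: 6282 (inert)
  CO₂: 0 + 2(335.8) = 671.6
  H₂O: 0 + 3(335.8) = 1007

672 kmol/h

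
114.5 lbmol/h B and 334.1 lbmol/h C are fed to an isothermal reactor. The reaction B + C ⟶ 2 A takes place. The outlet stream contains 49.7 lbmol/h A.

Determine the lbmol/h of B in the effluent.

For A: n = n₀ + 2ξ → 49.7 = 0 + 2ξ, giving ξ = 24.85 lbmol/h.
Outlet amounts (n = n₀ + ν ξ):
  B: 114.5 − 1(24.85) = 89.65
  C: 334.1 − 1(24.85) = 309.2
  A: 0 + 2(24.85) = 49.7

89.7 lbmol/h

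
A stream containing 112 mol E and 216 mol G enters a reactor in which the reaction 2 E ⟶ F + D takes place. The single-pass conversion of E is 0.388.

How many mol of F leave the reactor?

E reacted = 0.388 × 112 = 43.46 mol; ν_E = −2, so ξ = 43.46/2 = 21.73 mol.
Outlet amounts (n = n₀ + ν ξ):
  E: 112 − 2(21.73) = 68.54
  F: 0 + 1(21.73) = 21.73
  D: 0 + 1(21.73) = 21.73
  G: 216 (inert)

21.7 mol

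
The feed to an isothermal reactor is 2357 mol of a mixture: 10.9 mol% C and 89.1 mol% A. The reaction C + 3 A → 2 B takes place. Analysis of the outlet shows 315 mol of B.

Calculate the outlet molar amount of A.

For B: n = n₀ + 2ξ → 315 = 0 + 2ξ, giving ξ = 157.5 mol.
Outlet amounts (n = n₀ + ν ξ):
  C: 256.9 − 1(157.5) = 99.41
  A: 2100 − 3(157.5) = 1628
  B: 0 + 2(157.5) = 315

1630 mol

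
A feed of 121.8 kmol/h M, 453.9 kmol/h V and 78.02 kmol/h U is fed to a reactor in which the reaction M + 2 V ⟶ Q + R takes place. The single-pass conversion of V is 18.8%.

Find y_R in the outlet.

0.0698

V reacted = 0.188 × 453.9 = 85.33 kmol/h; ν_V = −2, so ξ = 85.33/2 = 42.67 kmol/h.
Outlet amounts (n = n₀ + ν ξ):
  M: 121.8 − 1(42.67) = 79.13
  V: 453.9 − 2(42.67) = 368.6
  Q: 0 + 1(42.67) = 42.67
  R: 0 + 1(42.67) = 42.67
  U: 78.02 (inert)
Total out = 611.1 kmol/h; y_R = 42.67 / 611.1 = 0.06982.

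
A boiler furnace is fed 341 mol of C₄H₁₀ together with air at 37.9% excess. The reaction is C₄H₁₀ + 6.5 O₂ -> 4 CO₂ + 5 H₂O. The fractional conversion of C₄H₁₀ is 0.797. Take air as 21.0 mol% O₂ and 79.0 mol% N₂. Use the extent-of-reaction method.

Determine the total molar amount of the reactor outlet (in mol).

Stoichiometric O₂ = 6.5 × 341 = 2216 mol; O₂ fed = 2216 × 1.379 = 3057 mol.
N₂ fed = 3057 × 79/21 = 11500 mol.
Fuel reacted = 0.797 × 341 → ξ = 271.8 mol.
Outlet (n = n₀ + ν ξ):
  C₄H₁₀: 341 − 1(271.8) = 69.22
  O₂: 3057 − 6.5(271.8) = 1290
  N₂: 11500 (inert)
  CO₂: 0 + 4(271.8) = 1087
  H₂O: 0 + 5(271.8) = 1359
Total out = 69.22 + 1290 + 11500 + 1087 + 1359 = 15300 mol.

15300 mol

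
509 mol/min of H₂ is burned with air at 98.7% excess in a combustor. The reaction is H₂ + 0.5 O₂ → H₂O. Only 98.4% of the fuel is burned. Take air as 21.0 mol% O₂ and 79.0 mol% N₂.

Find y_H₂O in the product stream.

Stoichiometric O₂ = 0.5 × 509 = 254.5 mol/min; O₂ fed = 254.5 × 1.987 = 505.7 mol/min.
N₂ fed = 505.7 × 79/21 = 1902 mol/min.
Fuel reacted = 0.984 × 509 → ξ = 500.9 mol/min.
Outlet (n = n₀ + ν ξ):
  H₂: 509 − 1(500.9) = 8.144
  O₂: 505.7 − 0.5(500.9) = 255.3
  N₂: 1902 (inert)
  H₂O: 0 + 1(500.9) = 500.9
Total out = 2667 mol/min; y_H₂O = 500.9 / 2667 = 0.1878.

0.188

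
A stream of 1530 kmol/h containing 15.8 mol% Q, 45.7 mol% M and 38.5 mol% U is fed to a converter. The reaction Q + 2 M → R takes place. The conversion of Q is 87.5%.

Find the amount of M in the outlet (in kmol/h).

Q reacted = 0.875 × 241.7 = 211.5 kmol/h; ν_Q = −1, so ξ = 211.5/1 = 211.5 kmol/h.
Outlet amounts (n = n₀ + ν ξ):
  Q: 241.7 − 1(211.5) = 30.22
  M: 699.2 − 2(211.5) = 276.2
  R: 0 + 1(211.5) = 211.5
  U: 589 (inert)

276 kmol/h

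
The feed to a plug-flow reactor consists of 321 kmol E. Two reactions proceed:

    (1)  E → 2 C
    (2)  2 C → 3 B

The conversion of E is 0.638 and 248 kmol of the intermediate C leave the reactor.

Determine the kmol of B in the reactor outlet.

Conversion of E: E consumed = 1ξ₁ = 0.638 × 321 → ξ₁ = 204.8 kmol.
C balance: n_C = 0 + 2ξ₁ − 2ξ₂ = 248 → ξ₂ = (2·204.8 − 248)/2 = 80.8 kmol.
Outlet amounts (n = n₀ + Σ ν·ξ):
  E: 321 − 1(204.8) = 116.2
  C: 0 + 2(204.8) − 2(80.8) = 248
  B: 0 + 3(80.8) = 242.4

242 kmol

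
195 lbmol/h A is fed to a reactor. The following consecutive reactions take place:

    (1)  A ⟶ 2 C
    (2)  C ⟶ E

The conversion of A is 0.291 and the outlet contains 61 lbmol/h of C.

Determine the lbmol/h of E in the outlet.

Conversion of A: A consumed = 1ξ₁ = 0.291 × 195 → ξ₁ = 56.74 lbmol/h.
C balance: n_C = 0 + 2ξ₁ − 1ξ₂ = 61 → ξ₂ = (2·56.74 − 61)/1 = 52.49 lbmol/h.
Outlet amounts (n = n₀ + Σ ν·ξ):
  A: 195 − 1(56.74) = 138.3
  C: 0 + 2(56.74) − 1(52.49) = 61
  E: 0 + 1(52.49) = 52.49

52.5 lbmol/h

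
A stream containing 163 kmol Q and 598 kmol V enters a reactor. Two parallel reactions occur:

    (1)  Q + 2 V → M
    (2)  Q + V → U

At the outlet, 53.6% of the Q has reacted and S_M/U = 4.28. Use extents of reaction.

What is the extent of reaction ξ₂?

Conversion of Q: Q consumed = 0.536 × 163 = 87.37 kmol = 1ξ₁ + 1ξ₂.
Selectivity: 1ξ₁ / (1ξ₂) = 4.28 → ξ₁ = 4.28 ξ₂.
Substitute: (1·4.28 + 1) ξ₂ = 87.37 → ξ₂ = 16.55 kmol, ξ₁ = 70.82 kmol.
Outlet amounts (n = n₀ + Σ ν·ξ):
  Q: 163 − 1(70.82) − 1(16.55) = 75.63
  V: 598 − 2(70.82) − 1(16.55) = 439.8
  M: 0 + 1(70.82) = 70.82
  U: 0 + 1(16.55) = 16.55

ξ₂ = 16.5 kmol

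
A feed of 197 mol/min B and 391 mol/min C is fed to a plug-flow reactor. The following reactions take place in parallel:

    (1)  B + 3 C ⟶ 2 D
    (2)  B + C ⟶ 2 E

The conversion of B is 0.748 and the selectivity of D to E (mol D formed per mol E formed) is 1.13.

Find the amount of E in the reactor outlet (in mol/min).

Conversion of B: B consumed = 0.748 × 197 = 147.4 mol/min = 1ξ₁ + 1ξ₂.
Selectivity: 2ξ₁ / (2ξ₂) = 1.13 → ξ₁ = 1.13 ξ₂.
Substitute: (1·1.13 + 1) ξ₂ = 147.4 → ξ₂ = 69.18 mol/min, ξ₁ = 78.17 mol/min.
Outlet amounts (n = n₀ + Σ ν·ξ):
  B: 197 − 1(78.17) − 1(69.18) = 49.64
  C: 391 − 3(78.17) − 1(69.18) = 87.29
  D: 0 + 2(78.17) = 156.3
  E: 0 + 2(69.18) = 138.4

138 mol/min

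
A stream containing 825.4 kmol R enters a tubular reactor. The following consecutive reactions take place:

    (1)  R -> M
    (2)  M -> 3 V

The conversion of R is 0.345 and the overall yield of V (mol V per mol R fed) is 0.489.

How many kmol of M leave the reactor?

150 kmol

Conversion of R: R consumed = 1ξ₁ = 0.345 × 825.4 → ξ₁ = 284.8 kmol.
Yield of V: 3ξ₂ / 825.4 = 0.489 → ξ₂ = 134.5 kmol.
Outlet amounts (n = n₀ + Σ ν·ξ):
  R: 825.4 − 1(284.8) = 540.6
  M: 0 + 1(284.8) − 1(134.5) = 150.2
  V: 0 + 3(134.5) = 403.6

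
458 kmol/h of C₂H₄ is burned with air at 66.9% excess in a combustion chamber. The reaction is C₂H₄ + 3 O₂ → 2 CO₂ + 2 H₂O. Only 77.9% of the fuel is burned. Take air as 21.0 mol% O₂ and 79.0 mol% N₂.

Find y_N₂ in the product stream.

0.758

Stoichiometric O₂ = 3 × 458 = 1374 kmol/h; O₂ fed = 1374 × 1.669 = 2293 kmol/h.
N₂ fed = 2293 × 79/21 = 8627 kmol/h.
Fuel reacted = 0.779 × 458 → ξ = 356.8 kmol/h.
Outlet (n = n₀ + ν ξ):
  C₂H₄: 458 − 1(356.8) = 101.2
  O₂: 2293 − 3(356.8) = 1223
  N₂: 8627 (inert)
  CO₂: 0 + 2(356.8) = 713.6
  H₂O: 0 + 2(356.8) = 713.6
Total out = 11380 kmol/h; y_N₂ = 8627 / 11380 = 0.7582.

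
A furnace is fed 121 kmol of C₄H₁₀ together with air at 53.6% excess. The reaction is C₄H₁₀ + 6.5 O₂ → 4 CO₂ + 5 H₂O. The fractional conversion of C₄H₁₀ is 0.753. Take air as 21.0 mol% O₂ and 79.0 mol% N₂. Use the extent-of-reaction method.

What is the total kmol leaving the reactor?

Stoichiometric O₂ = 6.5 × 121 = 786.5 kmol; O₂ fed = 786.5 × 1.536 = 1208 kmol.
N₂ fed = 1208 × 79/21 = 4545 kmol.
Fuel reacted = 0.753 × 121 → ξ = 91.11 kmol.
Outlet (n = n₀ + ν ξ):
  C₄H₁₀: 121 − 1(91.11) = 29.89
  O₂: 1208 − 6.5(91.11) = 615.8
  N₂: 4545 (inert)
  CO₂: 0 + 4(91.11) = 364.5
  H₂O: 0 + 5(91.11) = 455.6
Total out = 29.89 + 615.8 + 4545 + 364.5 + 455.6 = 6010 kmol.

6010 kmol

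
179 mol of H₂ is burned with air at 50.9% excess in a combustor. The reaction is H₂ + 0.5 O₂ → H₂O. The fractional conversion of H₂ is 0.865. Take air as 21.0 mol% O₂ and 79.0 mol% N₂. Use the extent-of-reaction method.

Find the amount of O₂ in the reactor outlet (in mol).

57.6 mol

Stoichiometric O₂ = 0.5 × 179 = 89.5 mol; O₂ fed = 89.5 × 1.509 = 135.1 mol.
N₂ fed = 135.1 × 79/21 = 508.1 mol.
Fuel reacted = 0.865 × 179 → ξ = 154.8 mol.
Outlet (n = n₀ + ν ξ):
  H₂: 179 − 1(154.8) = 24.16
  O₂: 135.1 − 0.5(154.8) = 57.64
  N₂: 508.1 (inert)
  H₂O: 0 + 1(154.8) = 154.8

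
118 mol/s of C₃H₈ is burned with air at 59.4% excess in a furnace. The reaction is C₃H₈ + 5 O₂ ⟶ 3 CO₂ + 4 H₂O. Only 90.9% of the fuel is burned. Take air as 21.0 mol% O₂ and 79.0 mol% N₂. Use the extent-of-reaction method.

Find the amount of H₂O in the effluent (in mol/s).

429 mol/s

Stoichiometric O₂ = 5 × 118 = 590 mol/s; O₂ fed = 590 × 1.594 = 940.5 mol/s.
N₂ fed = 940.5 × 79/21 = 3538 mol/s.
Fuel reacted = 0.909 × 118 → ξ = 107.3 mol/s.
Outlet (n = n₀ + ν ξ):
  C₃H₈: 118 − 1(107.3) = 10.74
  O₂: 940.5 − 5(107.3) = 404.1
  N₂: 3538 (inert)
  CO₂: 0 + 3(107.3) = 321.8
  H₂O: 0 + 4(107.3) = 429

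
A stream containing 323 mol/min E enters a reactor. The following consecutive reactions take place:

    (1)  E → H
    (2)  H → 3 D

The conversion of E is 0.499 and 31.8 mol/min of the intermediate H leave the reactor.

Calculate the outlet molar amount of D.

388 mol/min

Conversion of E: E consumed = 1ξ₁ = 0.499 × 323 → ξ₁ = 161.2 mol/min.
H balance: n_H = 0 + 1ξ₁ − 1ξ₂ = 31.8 → ξ₂ = (1·161.2 − 31.8)/1 = 129.4 mol/min.
Outlet amounts (n = n₀ + Σ ν·ξ):
  E: 323 − 1(161.2) = 161.8
  H: 0 + 1(161.2) − 1(129.4) = 31.8
  D: 0 + 3(129.4) = 388.1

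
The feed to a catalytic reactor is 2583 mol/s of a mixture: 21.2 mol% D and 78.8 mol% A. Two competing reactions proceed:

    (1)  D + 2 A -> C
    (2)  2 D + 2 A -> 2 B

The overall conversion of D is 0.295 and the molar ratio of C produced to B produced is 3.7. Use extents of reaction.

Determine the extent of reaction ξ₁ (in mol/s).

ξ₁ = 127 mol/s

Conversion of D: D consumed = 0.295 × 547.6 = 161.5 mol/s = 1ξ₁ + 2ξ₂.
Selectivity: 1ξ₁ / (2ξ₂) = 3.7 → ξ₁ = 7.4 ξ₂.
Substitute: (1·7.4 + 2) ξ₂ = 161.5 → ξ₂ = 17.19 mol/s, ξ₁ = 127.2 mol/s.
Outlet amounts (n = n₀ + Σ ν·ξ):
  D: 547.6 − 1(127.2) − 2(17.19) = 386.1
  A: 2035 − 2(127.2) − 2(17.19) = 1747
  C: 0 + 1(127.2) = 127.2
  B: 0 + 2(17.19) = 34.37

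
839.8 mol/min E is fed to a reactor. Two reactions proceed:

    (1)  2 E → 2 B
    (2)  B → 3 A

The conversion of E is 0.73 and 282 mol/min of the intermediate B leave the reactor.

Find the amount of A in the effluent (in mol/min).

993 mol/min

Conversion of E: E consumed = 2ξ₁ = 0.73 × 839.8 → ξ₁ = 306.5 mol/min.
B balance: n_B = 0 + 2ξ₁ − 1ξ₂ = 282 → ξ₂ = (2·306.5 − 282)/1 = 331.1 mol/min.
Outlet amounts (n = n₀ + Σ ν·ξ):
  E: 839.8 − 2(306.5) = 226.7
  B: 0 + 2(306.5) − 1(331.1) = 282
  A: 0 + 3(331.1) = 993.2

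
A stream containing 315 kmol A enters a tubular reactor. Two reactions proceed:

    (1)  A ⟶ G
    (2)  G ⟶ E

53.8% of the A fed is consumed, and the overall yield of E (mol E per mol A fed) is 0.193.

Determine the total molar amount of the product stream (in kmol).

315 kmol

Conversion of A: A consumed = 1ξ₁ = 0.538 × 315 → ξ₁ = 169.5 kmol.
Yield of E: 1ξ₂ / 315 = 0.193 → ξ₂ = 60.8 kmol.
Outlet amounts (n = n₀ + Σ ν·ξ):
  A: 315 − 1(169.5) = 145.5
  G: 0 + 1(169.5) − 1(60.8) = 108.7
  E: 0 + 1(60.8) = 60.8
Total out = 145.5 + 108.7 + 60.8 = 315 kmol.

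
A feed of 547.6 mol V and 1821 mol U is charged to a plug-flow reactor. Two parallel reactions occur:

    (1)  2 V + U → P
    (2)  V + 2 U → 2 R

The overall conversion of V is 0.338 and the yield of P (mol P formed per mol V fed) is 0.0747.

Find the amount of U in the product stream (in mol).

1570 mol

Yield of P: 1ξ₁ / 547.6 = 0.0747 → ξ₁ = 40.91 mol.
Conversion of V: 2ξ₁ + 1ξ₂ = 0.338 × 547.6 = 185.1 → ξ₂ = 103.3 mol.
Outlet amounts (n = n₀ + Σ ν·ξ):
  V: 547.6 − 2(40.91) − 1(103.3) = 362.5
  U: 1821 − 1(40.91) − 2(103.3) = 1574
  P: 0 + 1(40.91) = 40.91
  R: 0 + 2(103.3) = 206.6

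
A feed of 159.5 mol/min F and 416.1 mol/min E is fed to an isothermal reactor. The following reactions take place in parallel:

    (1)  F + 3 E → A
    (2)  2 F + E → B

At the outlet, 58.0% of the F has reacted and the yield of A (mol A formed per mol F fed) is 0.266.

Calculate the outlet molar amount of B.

25 mol/min

Yield of A: 1ξ₁ / 159.5 = 0.266 → ξ₁ = 42.43 mol/min.
Conversion of F: 1ξ₁ + 2ξ₂ = 0.58 × 159.5 = 92.51 → ξ₂ = 25.04 mol/min.
Outlet amounts (n = n₀ + Σ ν·ξ):
  F: 159.5 − 1(42.43) − 2(25.04) = 66.99
  E: 416.1 − 3(42.43) − 1(25.04) = 263.8
  A: 0 + 1(42.43) = 42.43
  B: 0 + 1(25.04) = 25.04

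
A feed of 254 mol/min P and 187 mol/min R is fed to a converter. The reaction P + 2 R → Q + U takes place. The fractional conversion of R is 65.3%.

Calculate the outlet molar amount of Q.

R reacted = 0.653 × 187 = 122.1 mol/min; ν_R = −2, so ξ = 122.1/2 = 61.06 mol/min.
Outlet amounts (n = n₀ + ν ξ):
  P: 254 − 1(61.06) = 192.9
  R: 187 − 2(61.06) = 64.89
  Q: 0 + 1(61.06) = 61.06
  U: 0 + 1(61.06) = 61.06

61.1 mol/min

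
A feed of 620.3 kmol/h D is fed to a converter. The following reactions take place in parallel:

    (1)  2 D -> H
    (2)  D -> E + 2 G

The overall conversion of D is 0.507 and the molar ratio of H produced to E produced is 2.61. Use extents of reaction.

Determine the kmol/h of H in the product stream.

Conversion of D: D consumed = 0.507 × 620.3 = 314.5 kmol/h = 2ξ₁ + 1ξ₂.
Selectivity: 1ξ₁ / (1ξ₂) = 2.61 → ξ₁ = 2.61 ξ₂.
Substitute: (2·2.61 + 1) ξ₂ = 314.5 → ξ₂ = 50.56 kmol/h, ξ₁ = 132 kmol/h.
Outlet amounts (n = n₀ + Σ ν·ξ):
  D: 620.3 − 2(132) − 1(50.56) = 305.8
  H: 0 + 1(132) = 132
  E: 0 + 1(50.56) = 50.56
  G: 0 + 2(50.56) = 101.1

132 kmol/h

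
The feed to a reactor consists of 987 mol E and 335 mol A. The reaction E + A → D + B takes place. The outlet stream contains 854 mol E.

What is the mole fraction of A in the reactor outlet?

For E: n = n₀ − 1ξ → 854 = 987 − 1ξ, giving ξ = 133 mol.
Outlet amounts (n = n₀ + ν ξ):
  E: 987 − 1(133) = 854
  A: 335 − 1(133) = 202
  D: 0 + 1(133) = 133
  B: 0 + 1(133) = 133
Total out = 1322 mol; y_A = 202 / 1322 = 0.1528.

0.153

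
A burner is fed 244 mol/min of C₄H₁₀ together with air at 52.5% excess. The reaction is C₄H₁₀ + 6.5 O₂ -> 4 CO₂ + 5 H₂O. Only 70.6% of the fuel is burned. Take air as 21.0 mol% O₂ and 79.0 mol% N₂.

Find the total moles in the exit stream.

Stoichiometric O₂ = 6.5 × 244 = 1586 mol/min; O₂ fed = 1586 × 1.525 = 2419 mol/min.
N₂ fed = 2419 × 79/21 = 9099 mol/min.
Fuel reacted = 0.706 × 244 → ξ = 172.3 mol/min.
Outlet (n = n₀ + ν ξ):
  C₄H₁₀: 244 − 1(172.3) = 71.74
  O₂: 2419 − 6.5(172.3) = 1299
  N₂: 9099 (inert)
  CO₂: 0 + 4(172.3) = 689.1
  H₂O: 0 + 5(172.3) = 861.3
Total out = 71.74 + 1299 + 9099 + 689.1 + 861.3 = 12020 mol/min.

12000 mol/min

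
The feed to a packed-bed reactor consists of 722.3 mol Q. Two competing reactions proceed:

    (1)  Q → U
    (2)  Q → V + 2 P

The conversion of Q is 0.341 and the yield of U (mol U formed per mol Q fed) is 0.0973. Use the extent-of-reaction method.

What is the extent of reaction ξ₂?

Yield of U: 1ξ₁ / 722.3 = 0.0973 → ξ₁ = 70.28 mol.
Conversion of Q: 1ξ₁ + 1ξ₂ = 0.341 × 722.3 = 246.3 → ξ₂ = 176 mol.
Outlet amounts (n = n₀ + Σ ν·ξ):
  Q: 722.3 − 1(70.28) − 1(176) = 476
  U: 0 + 1(70.28) = 70.28
  V: 0 + 1(176) = 176
  P: 0 + 2(176) = 352

ξ₂ = 176 mol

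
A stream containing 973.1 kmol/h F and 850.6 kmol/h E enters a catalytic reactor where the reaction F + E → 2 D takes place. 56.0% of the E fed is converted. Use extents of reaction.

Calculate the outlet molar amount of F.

E reacted = 0.56 × 850.6 = 476.3 kmol/h; ν_E = −1, so ξ = 476.3/1 = 476.3 kmol/h.
Outlet amounts (n = n₀ + ν ξ):
  F: 973.1 − 1(476.3) = 496.8
  E: 850.6 − 1(476.3) = 374.3
  D: 0 + 2(476.3) = 952.7

497 kmol/h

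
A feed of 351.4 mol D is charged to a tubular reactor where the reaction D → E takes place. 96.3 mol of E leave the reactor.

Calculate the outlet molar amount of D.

For E: n = n₀ + 1ξ → 96.3 = 0 + 1ξ, giving ξ = 96.3 mol.
Outlet amounts (n = n₀ + ν ξ):
  D: 351.4 − 1(96.3) = 255.1
  E: 0 + 1(96.3) = 96.3

255 mol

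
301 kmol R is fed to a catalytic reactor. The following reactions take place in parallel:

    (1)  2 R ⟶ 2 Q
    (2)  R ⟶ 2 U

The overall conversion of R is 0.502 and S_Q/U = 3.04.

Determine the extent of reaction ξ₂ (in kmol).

Conversion of R: R consumed = 0.502 × 301 = 151.1 kmol = 2ξ₁ + 1ξ₂.
Selectivity: 2ξ₁ / (2ξ₂) = 3.04 → ξ₁ = 3.04 ξ₂.
Substitute: (2·3.04 + 1) ξ₂ = 151.1 → ξ₂ = 21.34 kmol, ξ₁ = 64.88 kmol.
Outlet amounts (n = n₀ + Σ ν·ξ):
  R: 301 − 2(64.88) − 1(21.34) = 149.9
  Q: 0 + 2(64.88) = 129.8
  U: 0 + 2(21.34) = 42.68

ξ₂ = 21.3 kmol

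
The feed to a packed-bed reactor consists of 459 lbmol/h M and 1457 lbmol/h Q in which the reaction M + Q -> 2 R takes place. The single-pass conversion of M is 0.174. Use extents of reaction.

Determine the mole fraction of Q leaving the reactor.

0.719

M reacted = 0.174 × 459 = 79.87 lbmol/h; ν_M = −1, so ξ = 79.87/1 = 79.87 lbmol/h.
Outlet amounts (n = n₀ + ν ξ):
  M: 459 − 1(79.87) = 379.1
  Q: 1457 − 1(79.87) = 1377
  R: 0 + 2(79.87) = 159.7
Total out = 1916 lbmol/h; y_Q = 1377 / 1916 = 0.7188.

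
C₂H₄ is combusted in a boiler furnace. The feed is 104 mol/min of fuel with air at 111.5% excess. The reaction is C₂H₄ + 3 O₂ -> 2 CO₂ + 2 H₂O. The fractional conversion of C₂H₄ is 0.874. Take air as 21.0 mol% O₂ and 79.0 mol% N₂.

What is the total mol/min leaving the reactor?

Stoichiometric O₂ = 3 × 104 = 312 mol/min; O₂ fed = 312 × 2.115 = 659.9 mol/min.
N₂ fed = 659.9 × 79/21 = 2482 mol/min.
Fuel reacted = 0.874 × 104 → ξ = 90.9 mol/min.
Outlet (n = n₀ + ν ξ):
  C₂H₄: 104 − 1(90.9) = 13.1
  O₂: 659.9 − 3(90.9) = 387.2
  N₂: 2482 (inert)
  CO₂: 0 + 2(90.9) = 181.8
  H₂O: 0 + 2(90.9) = 181.8
Total out = 13.1 + 387.2 + 2482 + 181.8 + 181.8 = 3246 mol/min.

3250 mol/min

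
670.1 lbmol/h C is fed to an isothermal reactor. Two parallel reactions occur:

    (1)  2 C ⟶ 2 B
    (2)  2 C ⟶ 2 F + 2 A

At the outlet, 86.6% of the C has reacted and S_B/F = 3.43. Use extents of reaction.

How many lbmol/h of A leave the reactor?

131 lbmol/h

Conversion of C: C consumed = 0.866 × 670.1 = 580.3 lbmol/h = 2ξ₁ + 2ξ₂.
Selectivity: 2ξ₁ / (2ξ₂) = 3.43 → ξ₁ = 3.43 ξ₂.
Substitute: (2·3.43 + 2) ξ₂ = 580.3 → ξ₂ = 65.5 lbmol/h, ξ₁ = 224.7 lbmol/h.
Outlet amounts (n = n₀ + Σ ν·ξ):
  C: 670.1 − 2(224.7) − 2(65.5) = 89.79
  B: 0 + 2(224.7) = 449.3
  F: 0 + 2(65.5) = 131
  A: 0 + 2(65.5) = 131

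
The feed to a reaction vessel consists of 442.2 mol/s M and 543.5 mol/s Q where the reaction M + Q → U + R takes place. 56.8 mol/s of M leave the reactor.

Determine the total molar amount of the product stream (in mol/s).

For M: n = n₀ − 1ξ → 56.8 = 442.2 − 1ξ, giving ξ = 385.4 mol/s.
Outlet amounts (n = n₀ + ν ξ):
  M: 442.2 − 1(385.4) = 56.8
  Q: 543.5 − 1(385.4) = 158.1
  U: 0 + 1(385.4) = 385.4
  R: 0 + 1(385.4) = 385.4
Total out = 56.8 + 158.1 + 385.4 + 385.4 = 985.7 mol/s.

986 mol/s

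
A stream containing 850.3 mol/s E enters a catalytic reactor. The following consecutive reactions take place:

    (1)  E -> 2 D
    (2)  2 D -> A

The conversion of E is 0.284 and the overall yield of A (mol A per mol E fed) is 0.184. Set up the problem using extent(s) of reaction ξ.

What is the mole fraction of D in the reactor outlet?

Conversion of E: E consumed = 1ξ₁ = 0.284 × 850.3 → ξ₁ = 241.5 mol/s.
Yield of A: 1ξ₂ / 850.3 = 0.184 → ξ₂ = 156.5 mol/s.
Outlet amounts (n = n₀ + Σ ν·ξ):
  E: 850.3 − 1(241.5) = 608.8
  D: 0 + 2(241.5) − 2(156.5) = 170.1
  A: 0 + 1(156.5) = 156.5
Total out = 935.3 mol/s; y_D = 170.1 / 935.3 = 0.1818.

0.182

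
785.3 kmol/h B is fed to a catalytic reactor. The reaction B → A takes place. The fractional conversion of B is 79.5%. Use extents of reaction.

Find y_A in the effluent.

0.795

B reacted = 0.795 × 785.3 = 624.3 kmol/h; ν_B = −1, so ξ = 624.3/1 = 624.3 kmol/h.
Outlet amounts (n = n₀ + ν ξ):
  B: 785.3 − 1(624.3) = 161
  A: 0 + 1(624.3) = 624.3
Total out = 785.3 kmol/h; y_A = 624.3 / 785.3 = 0.795.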